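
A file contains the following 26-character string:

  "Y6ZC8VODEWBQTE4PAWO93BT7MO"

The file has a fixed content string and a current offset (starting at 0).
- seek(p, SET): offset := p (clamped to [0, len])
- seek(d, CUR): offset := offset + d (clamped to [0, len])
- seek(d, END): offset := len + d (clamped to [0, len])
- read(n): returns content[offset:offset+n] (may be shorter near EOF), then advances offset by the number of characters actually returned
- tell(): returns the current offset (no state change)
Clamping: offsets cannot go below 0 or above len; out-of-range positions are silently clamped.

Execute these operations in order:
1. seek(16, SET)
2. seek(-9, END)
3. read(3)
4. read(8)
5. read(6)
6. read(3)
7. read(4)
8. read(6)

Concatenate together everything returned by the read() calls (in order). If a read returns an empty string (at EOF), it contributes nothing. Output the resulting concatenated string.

Answer: WO93BT7MO

Derivation:
After 1 (seek(16, SET)): offset=16
After 2 (seek(-9, END)): offset=17
After 3 (read(3)): returned 'WO9', offset=20
After 4 (read(8)): returned '3BT7MO', offset=26
After 5 (read(6)): returned '', offset=26
After 6 (read(3)): returned '', offset=26
After 7 (read(4)): returned '', offset=26
After 8 (read(6)): returned '', offset=26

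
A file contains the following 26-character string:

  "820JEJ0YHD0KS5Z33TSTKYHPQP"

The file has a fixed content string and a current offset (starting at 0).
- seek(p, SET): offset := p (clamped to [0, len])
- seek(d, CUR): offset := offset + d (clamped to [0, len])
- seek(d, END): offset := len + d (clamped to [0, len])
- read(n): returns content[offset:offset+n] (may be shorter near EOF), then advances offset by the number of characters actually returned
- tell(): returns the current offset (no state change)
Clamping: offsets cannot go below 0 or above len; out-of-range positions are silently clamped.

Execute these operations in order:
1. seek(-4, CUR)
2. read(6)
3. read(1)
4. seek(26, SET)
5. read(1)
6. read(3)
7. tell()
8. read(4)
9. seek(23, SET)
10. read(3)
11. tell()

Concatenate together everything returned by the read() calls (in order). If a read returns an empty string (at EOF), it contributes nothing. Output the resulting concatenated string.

Answer: 820JEJ0PQP

Derivation:
After 1 (seek(-4, CUR)): offset=0
After 2 (read(6)): returned '820JEJ', offset=6
After 3 (read(1)): returned '0', offset=7
After 4 (seek(26, SET)): offset=26
After 5 (read(1)): returned '', offset=26
After 6 (read(3)): returned '', offset=26
After 7 (tell()): offset=26
After 8 (read(4)): returned '', offset=26
After 9 (seek(23, SET)): offset=23
After 10 (read(3)): returned 'PQP', offset=26
After 11 (tell()): offset=26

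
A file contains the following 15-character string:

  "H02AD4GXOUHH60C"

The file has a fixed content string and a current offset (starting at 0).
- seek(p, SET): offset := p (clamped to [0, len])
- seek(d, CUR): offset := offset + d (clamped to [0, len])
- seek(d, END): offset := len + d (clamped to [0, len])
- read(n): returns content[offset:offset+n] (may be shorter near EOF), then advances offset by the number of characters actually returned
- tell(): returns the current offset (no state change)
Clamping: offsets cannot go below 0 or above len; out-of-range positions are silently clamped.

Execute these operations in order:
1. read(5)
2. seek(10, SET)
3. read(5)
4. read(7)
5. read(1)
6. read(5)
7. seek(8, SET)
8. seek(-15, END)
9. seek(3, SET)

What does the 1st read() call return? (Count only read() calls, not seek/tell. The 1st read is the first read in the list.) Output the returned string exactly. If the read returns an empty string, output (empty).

Answer: H02AD

Derivation:
After 1 (read(5)): returned 'H02AD', offset=5
After 2 (seek(10, SET)): offset=10
After 3 (read(5)): returned 'HH60C', offset=15
After 4 (read(7)): returned '', offset=15
After 5 (read(1)): returned '', offset=15
After 6 (read(5)): returned '', offset=15
After 7 (seek(8, SET)): offset=8
After 8 (seek(-15, END)): offset=0
After 9 (seek(3, SET)): offset=3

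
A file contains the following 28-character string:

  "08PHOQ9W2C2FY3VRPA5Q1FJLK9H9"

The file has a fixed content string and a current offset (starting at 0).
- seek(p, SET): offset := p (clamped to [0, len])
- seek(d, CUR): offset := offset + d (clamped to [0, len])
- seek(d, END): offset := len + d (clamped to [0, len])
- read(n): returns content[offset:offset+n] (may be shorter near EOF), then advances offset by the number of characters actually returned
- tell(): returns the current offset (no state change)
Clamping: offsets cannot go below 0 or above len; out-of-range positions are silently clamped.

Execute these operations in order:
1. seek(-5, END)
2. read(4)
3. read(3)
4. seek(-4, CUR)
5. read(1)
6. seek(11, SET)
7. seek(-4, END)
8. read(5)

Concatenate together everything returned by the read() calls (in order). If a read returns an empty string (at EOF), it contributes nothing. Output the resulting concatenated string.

After 1 (seek(-5, END)): offset=23
After 2 (read(4)): returned 'LK9H', offset=27
After 3 (read(3)): returned '9', offset=28
After 4 (seek(-4, CUR)): offset=24
After 5 (read(1)): returned 'K', offset=25
After 6 (seek(11, SET)): offset=11
After 7 (seek(-4, END)): offset=24
After 8 (read(5)): returned 'K9H9', offset=28

Answer: LK9H9KK9H9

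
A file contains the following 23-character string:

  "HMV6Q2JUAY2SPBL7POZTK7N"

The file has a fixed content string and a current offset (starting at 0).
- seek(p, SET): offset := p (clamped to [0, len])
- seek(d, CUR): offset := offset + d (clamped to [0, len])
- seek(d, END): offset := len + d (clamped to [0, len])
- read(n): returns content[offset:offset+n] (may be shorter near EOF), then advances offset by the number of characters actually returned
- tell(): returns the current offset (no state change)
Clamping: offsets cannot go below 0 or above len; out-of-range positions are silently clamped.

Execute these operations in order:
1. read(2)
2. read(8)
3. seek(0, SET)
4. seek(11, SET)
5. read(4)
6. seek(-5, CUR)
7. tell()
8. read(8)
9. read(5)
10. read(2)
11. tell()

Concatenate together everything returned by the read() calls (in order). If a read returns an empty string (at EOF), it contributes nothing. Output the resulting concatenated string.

Answer: HMV6Q2JUAYSPBL2SPBL7POZTK7N

Derivation:
After 1 (read(2)): returned 'HM', offset=2
After 2 (read(8)): returned 'V6Q2JUAY', offset=10
After 3 (seek(0, SET)): offset=0
After 4 (seek(11, SET)): offset=11
After 5 (read(4)): returned 'SPBL', offset=15
After 6 (seek(-5, CUR)): offset=10
After 7 (tell()): offset=10
After 8 (read(8)): returned '2SPBL7PO', offset=18
After 9 (read(5)): returned 'ZTK7N', offset=23
After 10 (read(2)): returned '', offset=23
After 11 (tell()): offset=23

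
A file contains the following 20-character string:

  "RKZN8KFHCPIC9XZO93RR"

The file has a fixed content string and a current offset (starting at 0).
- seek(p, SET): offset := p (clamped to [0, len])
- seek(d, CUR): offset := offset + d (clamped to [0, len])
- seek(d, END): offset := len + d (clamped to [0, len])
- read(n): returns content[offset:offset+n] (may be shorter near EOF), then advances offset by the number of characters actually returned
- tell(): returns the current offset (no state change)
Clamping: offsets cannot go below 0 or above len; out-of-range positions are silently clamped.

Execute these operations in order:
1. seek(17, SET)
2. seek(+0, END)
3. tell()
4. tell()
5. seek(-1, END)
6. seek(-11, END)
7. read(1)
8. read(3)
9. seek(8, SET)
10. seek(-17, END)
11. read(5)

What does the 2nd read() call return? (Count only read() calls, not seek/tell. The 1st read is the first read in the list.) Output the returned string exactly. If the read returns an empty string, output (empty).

After 1 (seek(17, SET)): offset=17
After 2 (seek(+0, END)): offset=20
After 3 (tell()): offset=20
After 4 (tell()): offset=20
After 5 (seek(-1, END)): offset=19
After 6 (seek(-11, END)): offset=9
After 7 (read(1)): returned 'P', offset=10
After 8 (read(3)): returned 'IC9', offset=13
After 9 (seek(8, SET)): offset=8
After 10 (seek(-17, END)): offset=3
After 11 (read(5)): returned 'N8KFH', offset=8

Answer: IC9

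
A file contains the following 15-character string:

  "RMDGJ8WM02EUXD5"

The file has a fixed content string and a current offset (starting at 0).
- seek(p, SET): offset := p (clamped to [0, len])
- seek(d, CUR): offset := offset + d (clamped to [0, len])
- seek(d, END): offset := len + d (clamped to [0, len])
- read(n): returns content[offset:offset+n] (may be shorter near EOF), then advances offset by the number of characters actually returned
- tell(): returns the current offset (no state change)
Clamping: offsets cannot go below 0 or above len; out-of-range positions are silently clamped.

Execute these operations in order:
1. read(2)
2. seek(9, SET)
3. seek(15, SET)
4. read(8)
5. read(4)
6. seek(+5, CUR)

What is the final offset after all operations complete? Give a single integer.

Answer: 15

Derivation:
After 1 (read(2)): returned 'RM', offset=2
After 2 (seek(9, SET)): offset=9
After 3 (seek(15, SET)): offset=15
After 4 (read(8)): returned '', offset=15
After 5 (read(4)): returned '', offset=15
After 6 (seek(+5, CUR)): offset=15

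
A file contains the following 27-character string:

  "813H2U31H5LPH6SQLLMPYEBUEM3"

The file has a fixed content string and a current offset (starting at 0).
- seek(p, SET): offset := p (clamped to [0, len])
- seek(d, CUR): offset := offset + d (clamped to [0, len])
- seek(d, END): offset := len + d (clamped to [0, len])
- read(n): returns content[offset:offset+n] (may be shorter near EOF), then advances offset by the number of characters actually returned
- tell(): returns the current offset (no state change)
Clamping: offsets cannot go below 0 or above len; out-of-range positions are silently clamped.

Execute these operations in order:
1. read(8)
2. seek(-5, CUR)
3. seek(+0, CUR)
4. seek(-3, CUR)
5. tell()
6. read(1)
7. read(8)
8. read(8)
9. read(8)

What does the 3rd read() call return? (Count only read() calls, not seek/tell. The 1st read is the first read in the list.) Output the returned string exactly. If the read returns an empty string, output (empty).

After 1 (read(8)): returned '813H2U31', offset=8
After 2 (seek(-5, CUR)): offset=3
After 3 (seek(+0, CUR)): offset=3
After 4 (seek(-3, CUR)): offset=0
After 5 (tell()): offset=0
After 6 (read(1)): returned '8', offset=1
After 7 (read(8)): returned '13H2U31H', offset=9
After 8 (read(8)): returned '5LPH6SQL', offset=17
After 9 (read(8)): returned 'LMPYEBUE', offset=25

Answer: 13H2U31H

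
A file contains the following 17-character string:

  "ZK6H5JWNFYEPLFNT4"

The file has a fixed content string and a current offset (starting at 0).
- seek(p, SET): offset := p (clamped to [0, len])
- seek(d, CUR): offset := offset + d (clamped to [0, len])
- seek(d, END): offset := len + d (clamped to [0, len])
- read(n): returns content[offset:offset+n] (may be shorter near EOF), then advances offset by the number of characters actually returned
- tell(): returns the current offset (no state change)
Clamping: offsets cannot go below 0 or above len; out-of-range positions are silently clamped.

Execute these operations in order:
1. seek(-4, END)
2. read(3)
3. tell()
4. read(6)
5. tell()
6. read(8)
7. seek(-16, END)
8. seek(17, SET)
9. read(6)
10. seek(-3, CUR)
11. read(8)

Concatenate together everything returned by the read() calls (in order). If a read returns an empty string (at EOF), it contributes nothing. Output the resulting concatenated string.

After 1 (seek(-4, END)): offset=13
After 2 (read(3)): returned 'FNT', offset=16
After 3 (tell()): offset=16
After 4 (read(6)): returned '4', offset=17
After 5 (tell()): offset=17
After 6 (read(8)): returned '', offset=17
After 7 (seek(-16, END)): offset=1
After 8 (seek(17, SET)): offset=17
After 9 (read(6)): returned '', offset=17
After 10 (seek(-3, CUR)): offset=14
After 11 (read(8)): returned 'NT4', offset=17

Answer: FNT4NT4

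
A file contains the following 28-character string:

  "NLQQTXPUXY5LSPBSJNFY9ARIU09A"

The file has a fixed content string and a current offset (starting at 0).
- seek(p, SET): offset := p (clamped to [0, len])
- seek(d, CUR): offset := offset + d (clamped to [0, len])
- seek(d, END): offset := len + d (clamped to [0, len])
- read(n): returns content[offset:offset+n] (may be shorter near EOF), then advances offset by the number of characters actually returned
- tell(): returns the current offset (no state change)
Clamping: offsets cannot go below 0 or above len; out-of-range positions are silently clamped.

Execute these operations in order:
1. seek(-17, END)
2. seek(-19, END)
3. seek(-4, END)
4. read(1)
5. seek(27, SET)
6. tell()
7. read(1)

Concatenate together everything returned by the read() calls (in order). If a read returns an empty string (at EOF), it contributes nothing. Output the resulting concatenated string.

After 1 (seek(-17, END)): offset=11
After 2 (seek(-19, END)): offset=9
After 3 (seek(-4, END)): offset=24
After 4 (read(1)): returned 'U', offset=25
After 5 (seek(27, SET)): offset=27
After 6 (tell()): offset=27
After 7 (read(1)): returned 'A', offset=28

Answer: UA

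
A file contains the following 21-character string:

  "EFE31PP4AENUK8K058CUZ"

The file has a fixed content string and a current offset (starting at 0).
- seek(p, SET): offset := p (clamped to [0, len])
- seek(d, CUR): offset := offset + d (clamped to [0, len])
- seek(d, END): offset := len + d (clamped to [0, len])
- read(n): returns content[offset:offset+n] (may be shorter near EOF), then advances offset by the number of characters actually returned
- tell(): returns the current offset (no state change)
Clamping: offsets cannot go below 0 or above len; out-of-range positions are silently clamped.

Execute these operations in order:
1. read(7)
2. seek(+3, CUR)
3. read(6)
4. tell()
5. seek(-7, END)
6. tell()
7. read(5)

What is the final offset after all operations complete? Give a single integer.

After 1 (read(7)): returned 'EFE31PP', offset=7
After 2 (seek(+3, CUR)): offset=10
After 3 (read(6)): returned 'NUK8K0', offset=16
After 4 (tell()): offset=16
After 5 (seek(-7, END)): offset=14
After 6 (tell()): offset=14
After 7 (read(5)): returned 'K058C', offset=19

Answer: 19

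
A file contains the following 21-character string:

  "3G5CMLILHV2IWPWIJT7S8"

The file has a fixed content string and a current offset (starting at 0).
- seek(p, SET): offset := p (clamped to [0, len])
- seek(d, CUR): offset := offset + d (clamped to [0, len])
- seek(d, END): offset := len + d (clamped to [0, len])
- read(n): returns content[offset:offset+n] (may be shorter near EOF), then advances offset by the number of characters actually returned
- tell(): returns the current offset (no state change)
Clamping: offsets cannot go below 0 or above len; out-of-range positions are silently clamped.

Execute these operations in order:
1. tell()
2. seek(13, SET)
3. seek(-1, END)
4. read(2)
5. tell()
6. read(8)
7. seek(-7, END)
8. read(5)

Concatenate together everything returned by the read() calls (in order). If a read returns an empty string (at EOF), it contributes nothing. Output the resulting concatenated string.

After 1 (tell()): offset=0
After 2 (seek(13, SET)): offset=13
After 3 (seek(-1, END)): offset=20
After 4 (read(2)): returned '8', offset=21
After 5 (tell()): offset=21
After 6 (read(8)): returned '', offset=21
After 7 (seek(-7, END)): offset=14
After 8 (read(5)): returned 'WIJT7', offset=19

Answer: 8WIJT7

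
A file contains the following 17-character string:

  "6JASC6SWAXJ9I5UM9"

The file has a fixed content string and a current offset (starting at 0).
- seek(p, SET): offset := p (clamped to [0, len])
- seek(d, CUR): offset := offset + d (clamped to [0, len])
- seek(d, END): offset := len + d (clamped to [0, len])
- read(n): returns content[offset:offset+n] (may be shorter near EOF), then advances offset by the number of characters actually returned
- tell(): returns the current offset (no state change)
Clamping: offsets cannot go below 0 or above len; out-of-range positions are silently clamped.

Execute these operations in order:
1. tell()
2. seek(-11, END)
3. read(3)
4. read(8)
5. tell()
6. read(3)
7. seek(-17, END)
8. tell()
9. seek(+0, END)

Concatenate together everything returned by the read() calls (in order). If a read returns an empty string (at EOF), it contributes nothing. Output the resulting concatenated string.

After 1 (tell()): offset=0
After 2 (seek(-11, END)): offset=6
After 3 (read(3)): returned 'SWA', offset=9
After 4 (read(8)): returned 'XJ9I5UM9', offset=17
After 5 (tell()): offset=17
After 6 (read(3)): returned '', offset=17
After 7 (seek(-17, END)): offset=0
After 8 (tell()): offset=0
After 9 (seek(+0, END)): offset=17

Answer: SWAXJ9I5UM9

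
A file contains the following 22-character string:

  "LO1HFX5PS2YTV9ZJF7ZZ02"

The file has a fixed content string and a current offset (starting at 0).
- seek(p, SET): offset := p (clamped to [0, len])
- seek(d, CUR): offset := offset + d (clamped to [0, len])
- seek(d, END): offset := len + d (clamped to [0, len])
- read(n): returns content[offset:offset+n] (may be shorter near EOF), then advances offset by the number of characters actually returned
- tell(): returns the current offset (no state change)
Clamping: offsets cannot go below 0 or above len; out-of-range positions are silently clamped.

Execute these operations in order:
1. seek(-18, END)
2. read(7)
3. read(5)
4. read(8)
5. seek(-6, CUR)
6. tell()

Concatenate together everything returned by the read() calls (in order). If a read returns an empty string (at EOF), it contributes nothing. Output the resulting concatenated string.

After 1 (seek(-18, END)): offset=4
After 2 (read(7)): returned 'FX5PS2Y', offset=11
After 3 (read(5)): returned 'TV9ZJ', offset=16
After 4 (read(8)): returned 'F7ZZ02', offset=22
After 5 (seek(-6, CUR)): offset=16
After 6 (tell()): offset=16

Answer: FX5PS2YTV9ZJF7ZZ02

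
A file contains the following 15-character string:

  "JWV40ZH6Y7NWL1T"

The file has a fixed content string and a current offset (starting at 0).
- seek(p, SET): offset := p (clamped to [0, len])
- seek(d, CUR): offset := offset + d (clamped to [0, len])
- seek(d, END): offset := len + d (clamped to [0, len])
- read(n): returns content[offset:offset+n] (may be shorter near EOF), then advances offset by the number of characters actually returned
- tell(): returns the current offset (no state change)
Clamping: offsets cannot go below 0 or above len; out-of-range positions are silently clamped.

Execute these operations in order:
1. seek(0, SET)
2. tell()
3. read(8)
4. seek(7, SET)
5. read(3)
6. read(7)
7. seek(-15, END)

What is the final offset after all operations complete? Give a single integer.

Answer: 0

Derivation:
After 1 (seek(0, SET)): offset=0
After 2 (tell()): offset=0
After 3 (read(8)): returned 'JWV40ZH6', offset=8
After 4 (seek(7, SET)): offset=7
After 5 (read(3)): returned '6Y7', offset=10
After 6 (read(7)): returned 'NWL1T', offset=15
After 7 (seek(-15, END)): offset=0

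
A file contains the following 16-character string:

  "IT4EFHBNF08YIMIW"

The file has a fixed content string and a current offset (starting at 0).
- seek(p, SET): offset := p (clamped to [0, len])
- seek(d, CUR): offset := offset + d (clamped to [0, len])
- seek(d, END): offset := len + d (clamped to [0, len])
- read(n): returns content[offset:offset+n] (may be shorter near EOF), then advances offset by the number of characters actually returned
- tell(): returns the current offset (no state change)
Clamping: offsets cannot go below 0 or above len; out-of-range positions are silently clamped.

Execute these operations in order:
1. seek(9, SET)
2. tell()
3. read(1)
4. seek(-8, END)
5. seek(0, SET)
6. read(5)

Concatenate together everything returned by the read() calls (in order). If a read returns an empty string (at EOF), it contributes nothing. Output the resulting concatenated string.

After 1 (seek(9, SET)): offset=9
After 2 (tell()): offset=9
After 3 (read(1)): returned '0', offset=10
After 4 (seek(-8, END)): offset=8
After 5 (seek(0, SET)): offset=0
After 6 (read(5)): returned 'IT4EF', offset=5

Answer: 0IT4EF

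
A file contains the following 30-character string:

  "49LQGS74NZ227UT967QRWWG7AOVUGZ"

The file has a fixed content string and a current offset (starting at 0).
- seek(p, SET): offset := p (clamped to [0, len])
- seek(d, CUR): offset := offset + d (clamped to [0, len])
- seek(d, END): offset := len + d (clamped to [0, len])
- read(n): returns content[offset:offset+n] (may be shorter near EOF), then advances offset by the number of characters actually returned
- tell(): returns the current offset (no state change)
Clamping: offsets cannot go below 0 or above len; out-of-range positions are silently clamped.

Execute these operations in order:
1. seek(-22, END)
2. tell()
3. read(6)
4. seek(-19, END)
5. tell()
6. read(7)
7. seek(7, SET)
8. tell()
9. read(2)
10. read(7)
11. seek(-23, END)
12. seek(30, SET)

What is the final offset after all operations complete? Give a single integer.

After 1 (seek(-22, END)): offset=8
After 2 (tell()): offset=8
After 3 (read(6)): returned 'NZ227U', offset=14
After 4 (seek(-19, END)): offset=11
After 5 (tell()): offset=11
After 6 (read(7)): returned '27UT967', offset=18
After 7 (seek(7, SET)): offset=7
After 8 (tell()): offset=7
After 9 (read(2)): returned '4N', offset=9
After 10 (read(7)): returned 'Z227UT9', offset=16
After 11 (seek(-23, END)): offset=7
After 12 (seek(30, SET)): offset=30

Answer: 30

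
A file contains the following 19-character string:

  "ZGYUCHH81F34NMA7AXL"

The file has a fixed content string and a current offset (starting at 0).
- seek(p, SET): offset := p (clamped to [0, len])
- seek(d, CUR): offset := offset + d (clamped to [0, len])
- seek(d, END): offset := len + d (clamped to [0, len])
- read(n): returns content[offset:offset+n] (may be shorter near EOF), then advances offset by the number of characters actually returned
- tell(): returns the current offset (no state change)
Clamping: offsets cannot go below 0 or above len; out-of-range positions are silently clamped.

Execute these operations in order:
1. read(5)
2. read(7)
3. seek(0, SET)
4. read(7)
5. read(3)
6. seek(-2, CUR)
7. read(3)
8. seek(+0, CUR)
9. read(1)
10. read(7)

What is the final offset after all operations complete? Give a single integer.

Answer: 19

Derivation:
After 1 (read(5)): returned 'ZGYUC', offset=5
After 2 (read(7)): returned 'HH81F34', offset=12
After 3 (seek(0, SET)): offset=0
After 4 (read(7)): returned 'ZGYUCHH', offset=7
After 5 (read(3)): returned '81F', offset=10
After 6 (seek(-2, CUR)): offset=8
After 7 (read(3)): returned '1F3', offset=11
After 8 (seek(+0, CUR)): offset=11
After 9 (read(1)): returned '4', offset=12
After 10 (read(7)): returned 'NMA7AXL', offset=19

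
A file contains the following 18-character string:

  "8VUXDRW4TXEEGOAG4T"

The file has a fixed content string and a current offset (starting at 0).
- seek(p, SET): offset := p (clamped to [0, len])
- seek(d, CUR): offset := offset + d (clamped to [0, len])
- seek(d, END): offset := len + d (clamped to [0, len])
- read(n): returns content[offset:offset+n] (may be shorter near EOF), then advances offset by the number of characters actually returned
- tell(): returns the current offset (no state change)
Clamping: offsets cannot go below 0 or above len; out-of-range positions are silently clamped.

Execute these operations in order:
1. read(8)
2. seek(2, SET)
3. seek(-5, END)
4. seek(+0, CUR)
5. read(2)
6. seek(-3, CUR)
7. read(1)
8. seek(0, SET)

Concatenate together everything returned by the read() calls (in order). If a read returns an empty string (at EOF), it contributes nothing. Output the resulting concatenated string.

Answer: 8VUXDRW4OAG

Derivation:
After 1 (read(8)): returned '8VUXDRW4', offset=8
After 2 (seek(2, SET)): offset=2
After 3 (seek(-5, END)): offset=13
After 4 (seek(+0, CUR)): offset=13
After 5 (read(2)): returned 'OA', offset=15
After 6 (seek(-3, CUR)): offset=12
After 7 (read(1)): returned 'G', offset=13
After 8 (seek(0, SET)): offset=0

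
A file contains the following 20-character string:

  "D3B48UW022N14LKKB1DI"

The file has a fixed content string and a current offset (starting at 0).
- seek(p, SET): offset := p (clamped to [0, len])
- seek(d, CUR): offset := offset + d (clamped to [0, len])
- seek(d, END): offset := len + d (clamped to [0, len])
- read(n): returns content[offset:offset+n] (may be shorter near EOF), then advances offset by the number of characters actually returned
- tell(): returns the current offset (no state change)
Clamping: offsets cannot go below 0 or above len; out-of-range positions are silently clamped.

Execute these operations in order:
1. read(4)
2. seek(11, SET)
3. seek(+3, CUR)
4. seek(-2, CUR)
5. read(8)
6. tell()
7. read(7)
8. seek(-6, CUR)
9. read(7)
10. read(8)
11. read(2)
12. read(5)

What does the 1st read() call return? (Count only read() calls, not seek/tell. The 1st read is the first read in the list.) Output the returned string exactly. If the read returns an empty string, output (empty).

After 1 (read(4)): returned 'D3B4', offset=4
After 2 (seek(11, SET)): offset=11
After 3 (seek(+3, CUR)): offset=14
After 4 (seek(-2, CUR)): offset=12
After 5 (read(8)): returned '4LKKB1DI', offset=20
After 6 (tell()): offset=20
After 7 (read(7)): returned '', offset=20
After 8 (seek(-6, CUR)): offset=14
After 9 (read(7)): returned 'KKB1DI', offset=20
After 10 (read(8)): returned '', offset=20
After 11 (read(2)): returned '', offset=20
After 12 (read(5)): returned '', offset=20

Answer: D3B4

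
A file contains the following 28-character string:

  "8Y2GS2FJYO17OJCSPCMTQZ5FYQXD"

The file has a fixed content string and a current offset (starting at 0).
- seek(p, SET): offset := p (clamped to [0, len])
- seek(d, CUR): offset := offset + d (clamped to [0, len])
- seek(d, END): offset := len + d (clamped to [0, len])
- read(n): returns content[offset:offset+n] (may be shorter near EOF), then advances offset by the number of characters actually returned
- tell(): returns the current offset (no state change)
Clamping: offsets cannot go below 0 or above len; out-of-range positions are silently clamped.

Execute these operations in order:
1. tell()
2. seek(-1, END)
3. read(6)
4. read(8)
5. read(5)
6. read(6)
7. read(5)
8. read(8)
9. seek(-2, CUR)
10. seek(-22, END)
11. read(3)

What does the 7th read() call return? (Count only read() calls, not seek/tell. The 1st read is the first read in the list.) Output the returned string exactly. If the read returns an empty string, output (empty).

After 1 (tell()): offset=0
After 2 (seek(-1, END)): offset=27
After 3 (read(6)): returned 'D', offset=28
After 4 (read(8)): returned '', offset=28
After 5 (read(5)): returned '', offset=28
After 6 (read(6)): returned '', offset=28
After 7 (read(5)): returned '', offset=28
After 8 (read(8)): returned '', offset=28
After 9 (seek(-2, CUR)): offset=26
After 10 (seek(-22, END)): offset=6
After 11 (read(3)): returned 'FJY', offset=9

Answer: FJY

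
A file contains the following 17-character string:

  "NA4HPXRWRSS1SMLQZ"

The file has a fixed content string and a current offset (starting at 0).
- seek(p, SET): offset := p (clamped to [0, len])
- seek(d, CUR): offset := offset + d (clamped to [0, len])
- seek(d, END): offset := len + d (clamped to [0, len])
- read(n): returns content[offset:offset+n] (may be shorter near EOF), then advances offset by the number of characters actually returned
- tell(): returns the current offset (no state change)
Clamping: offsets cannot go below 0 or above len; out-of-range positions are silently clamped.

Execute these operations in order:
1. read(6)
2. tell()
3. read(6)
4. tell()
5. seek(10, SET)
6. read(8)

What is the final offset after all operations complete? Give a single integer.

Answer: 17

Derivation:
After 1 (read(6)): returned 'NA4HPX', offset=6
After 2 (tell()): offset=6
After 3 (read(6)): returned 'RWRSS1', offset=12
After 4 (tell()): offset=12
After 5 (seek(10, SET)): offset=10
After 6 (read(8)): returned 'S1SMLQZ', offset=17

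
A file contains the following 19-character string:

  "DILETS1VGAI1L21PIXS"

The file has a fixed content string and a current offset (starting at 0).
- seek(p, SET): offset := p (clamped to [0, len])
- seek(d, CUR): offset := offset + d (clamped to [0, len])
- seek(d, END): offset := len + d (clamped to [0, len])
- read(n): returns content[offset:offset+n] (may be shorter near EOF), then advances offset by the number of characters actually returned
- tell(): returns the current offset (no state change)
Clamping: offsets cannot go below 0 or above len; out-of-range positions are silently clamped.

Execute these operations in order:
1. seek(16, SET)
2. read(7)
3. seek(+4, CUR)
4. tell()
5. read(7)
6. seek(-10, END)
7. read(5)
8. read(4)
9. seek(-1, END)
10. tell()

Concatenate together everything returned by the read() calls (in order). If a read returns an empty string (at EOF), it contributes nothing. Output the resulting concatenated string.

Answer: IXSAI1L21PIX

Derivation:
After 1 (seek(16, SET)): offset=16
After 2 (read(7)): returned 'IXS', offset=19
After 3 (seek(+4, CUR)): offset=19
After 4 (tell()): offset=19
After 5 (read(7)): returned '', offset=19
After 6 (seek(-10, END)): offset=9
After 7 (read(5)): returned 'AI1L2', offset=14
After 8 (read(4)): returned '1PIX', offset=18
After 9 (seek(-1, END)): offset=18
After 10 (tell()): offset=18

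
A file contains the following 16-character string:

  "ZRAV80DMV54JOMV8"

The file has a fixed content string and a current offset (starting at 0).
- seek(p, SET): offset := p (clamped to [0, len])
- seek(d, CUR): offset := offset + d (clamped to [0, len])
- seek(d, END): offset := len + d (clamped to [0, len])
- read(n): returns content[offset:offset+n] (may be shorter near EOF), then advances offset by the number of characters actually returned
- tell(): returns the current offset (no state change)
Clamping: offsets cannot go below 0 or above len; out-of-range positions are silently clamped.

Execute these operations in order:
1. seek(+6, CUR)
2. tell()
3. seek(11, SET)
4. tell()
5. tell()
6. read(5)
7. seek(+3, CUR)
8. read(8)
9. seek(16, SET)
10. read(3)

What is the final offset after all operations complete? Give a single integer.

After 1 (seek(+6, CUR)): offset=6
After 2 (tell()): offset=6
After 3 (seek(11, SET)): offset=11
After 4 (tell()): offset=11
After 5 (tell()): offset=11
After 6 (read(5)): returned 'JOMV8', offset=16
After 7 (seek(+3, CUR)): offset=16
After 8 (read(8)): returned '', offset=16
After 9 (seek(16, SET)): offset=16
After 10 (read(3)): returned '', offset=16

Answer: 16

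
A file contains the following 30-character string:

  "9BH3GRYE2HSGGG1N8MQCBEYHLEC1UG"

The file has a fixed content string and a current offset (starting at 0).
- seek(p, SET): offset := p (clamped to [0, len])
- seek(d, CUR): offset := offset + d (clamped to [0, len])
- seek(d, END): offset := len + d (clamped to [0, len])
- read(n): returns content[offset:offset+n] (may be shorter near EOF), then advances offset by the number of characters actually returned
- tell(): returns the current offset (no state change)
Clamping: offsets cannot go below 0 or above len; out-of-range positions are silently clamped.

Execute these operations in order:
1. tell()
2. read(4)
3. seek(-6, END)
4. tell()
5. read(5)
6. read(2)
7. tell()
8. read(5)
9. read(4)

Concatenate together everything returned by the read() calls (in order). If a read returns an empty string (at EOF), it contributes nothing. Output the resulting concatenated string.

Answer: 9BH3LEC1UG

Derivation:
After 1 (tell()): offset=0
After 2 (read(4)): returned '9BH3', offset=4
After 3 (seek(-6, END)): offset=24
After 4 (tell()): offset=24
After 5 (read(5)): returned 'LEC1U', offset=29
After 6 (read(2)): returned 'G', offset=30
After 7 (tell()): offset=30
After 8 (read(5)): returned '', offset=30
After 9 (read(4)): returned '', offset=30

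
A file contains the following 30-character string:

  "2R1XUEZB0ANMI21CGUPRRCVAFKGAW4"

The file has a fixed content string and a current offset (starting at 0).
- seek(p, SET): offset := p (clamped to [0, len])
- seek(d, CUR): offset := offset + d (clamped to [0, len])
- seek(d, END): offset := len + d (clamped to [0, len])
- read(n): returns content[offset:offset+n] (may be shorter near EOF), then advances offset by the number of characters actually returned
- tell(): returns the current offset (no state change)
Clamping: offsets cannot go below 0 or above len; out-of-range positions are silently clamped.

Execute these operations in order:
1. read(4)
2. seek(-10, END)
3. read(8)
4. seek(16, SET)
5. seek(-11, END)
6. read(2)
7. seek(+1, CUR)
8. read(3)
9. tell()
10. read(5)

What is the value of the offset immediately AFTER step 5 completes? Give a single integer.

Answer: 19

Derivation:
After 1 (read(4)): returned '2R1X', offset=4
After 2 (seek(-10, END)): offset=20
After 3 (read(8)): returned 'RCVAFKGA', offset=28
After 4 (seek(16, SET)): offset=16
After 5 (seek(-11, END)): offset=19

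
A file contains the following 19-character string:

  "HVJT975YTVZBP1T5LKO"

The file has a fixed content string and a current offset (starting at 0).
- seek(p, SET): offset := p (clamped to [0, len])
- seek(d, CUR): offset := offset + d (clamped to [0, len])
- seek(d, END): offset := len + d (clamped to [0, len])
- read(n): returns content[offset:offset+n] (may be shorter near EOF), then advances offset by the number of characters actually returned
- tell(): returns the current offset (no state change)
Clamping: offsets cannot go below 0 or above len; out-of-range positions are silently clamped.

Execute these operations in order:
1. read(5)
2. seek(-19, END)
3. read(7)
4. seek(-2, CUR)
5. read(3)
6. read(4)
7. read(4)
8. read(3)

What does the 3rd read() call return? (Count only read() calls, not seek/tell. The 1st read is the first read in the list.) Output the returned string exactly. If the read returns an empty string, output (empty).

Answer: 75Y

Derivation:
After 1 (read(5)): returned 'HVJT9', offset=5
After 2 (seek(-19, END)): offset=0
After 3 (read(7)): returned 'HVJT975', offset=7
After 4 (seek(-2, CUR)): offset=5
After 5 (read(3)): returned '75Y', offset=8
After 6 (read(4)): returned 'TVZB', offset=12
After 7 (read(4)): returned 'P1T5', offset=16
After 8 (read(3)): returned 'LKO', offset=19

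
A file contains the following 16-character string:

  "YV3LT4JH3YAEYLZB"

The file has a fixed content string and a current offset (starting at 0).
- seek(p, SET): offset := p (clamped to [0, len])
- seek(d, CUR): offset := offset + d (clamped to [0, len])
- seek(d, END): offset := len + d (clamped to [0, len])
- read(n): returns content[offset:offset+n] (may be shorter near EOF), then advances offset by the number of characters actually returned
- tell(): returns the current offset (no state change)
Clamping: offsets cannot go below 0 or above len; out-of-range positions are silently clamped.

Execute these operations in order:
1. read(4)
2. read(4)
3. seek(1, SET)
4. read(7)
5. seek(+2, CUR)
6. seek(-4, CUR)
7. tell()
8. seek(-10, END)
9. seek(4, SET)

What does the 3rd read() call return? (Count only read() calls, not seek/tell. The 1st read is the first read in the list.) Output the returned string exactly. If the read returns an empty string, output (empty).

After 1 (read(4)): returned 'YV3L', offset=4
After 2 (read(4)): returned 'T4JH', offset=8
After 3 (seek(1, SET)): offset=1
After 4 (read(7)): returned 'V3LT4JH', offset=8
After 5 (seek(+2, CUR)): offset=10
After 6 (seek(-4, CUR)): offset=6
After 7 (tell()): offset=6
After 8 (seek(-10, END)): offset=6
After 9 (seek(4, SET)): offset=4

Answer: V3LT4JH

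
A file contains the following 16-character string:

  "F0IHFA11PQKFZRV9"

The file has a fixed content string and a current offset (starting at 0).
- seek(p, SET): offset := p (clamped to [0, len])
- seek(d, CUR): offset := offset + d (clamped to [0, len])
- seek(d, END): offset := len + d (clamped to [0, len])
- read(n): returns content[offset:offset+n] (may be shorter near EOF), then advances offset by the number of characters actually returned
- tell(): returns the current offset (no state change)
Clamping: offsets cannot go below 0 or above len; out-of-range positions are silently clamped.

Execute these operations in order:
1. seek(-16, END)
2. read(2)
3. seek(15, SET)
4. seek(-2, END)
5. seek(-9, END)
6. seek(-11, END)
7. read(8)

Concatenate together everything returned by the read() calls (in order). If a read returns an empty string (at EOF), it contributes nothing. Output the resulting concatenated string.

After 1 (seek(-16, END)): offset=0
After 2 (read(2)): returned 'F0', offset=2
After 3 (seek(15, SET)): offset=15
After 4 (seek(-2, END)): offset=14
After 5 (seek(-9, END)): offset=7
After 6 (seek(-11, END)): offset=5
After 7 (read(8)): returned 'A11PQKFZ', offset=13

Answer: F0A11PQKFZ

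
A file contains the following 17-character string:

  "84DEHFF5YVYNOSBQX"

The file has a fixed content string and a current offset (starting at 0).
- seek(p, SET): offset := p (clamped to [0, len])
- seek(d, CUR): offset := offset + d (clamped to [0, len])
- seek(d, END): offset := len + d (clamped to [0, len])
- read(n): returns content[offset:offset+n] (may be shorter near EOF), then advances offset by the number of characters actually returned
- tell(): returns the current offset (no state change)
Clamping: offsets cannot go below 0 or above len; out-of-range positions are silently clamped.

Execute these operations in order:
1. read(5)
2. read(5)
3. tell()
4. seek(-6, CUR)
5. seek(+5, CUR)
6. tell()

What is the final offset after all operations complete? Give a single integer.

After 1 (read(5)): returned '84DEH', offset=5
After 2 (read(5)): returned 'FF5YV', offset=10
After 3 (tell()): offset=10
After 4 (seek(-6, CUR)): offset=4
After 5 (seek(+5, CUR)): offset=9
After 6 (tell()): offset=9

Answer: 9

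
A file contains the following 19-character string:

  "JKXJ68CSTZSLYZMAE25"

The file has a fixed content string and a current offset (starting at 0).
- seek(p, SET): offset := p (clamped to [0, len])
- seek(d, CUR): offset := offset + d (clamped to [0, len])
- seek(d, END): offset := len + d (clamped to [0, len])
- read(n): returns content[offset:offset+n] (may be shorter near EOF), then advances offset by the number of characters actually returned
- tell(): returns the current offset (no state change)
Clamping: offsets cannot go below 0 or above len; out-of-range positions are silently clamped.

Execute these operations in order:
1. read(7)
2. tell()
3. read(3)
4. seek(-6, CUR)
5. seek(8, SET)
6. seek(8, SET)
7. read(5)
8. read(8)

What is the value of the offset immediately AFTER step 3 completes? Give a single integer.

After 1 (read(7)): returned 'JKXJ68C', offset=7
After 2 (tell()): offset=7
After 3 (read(3)): returned 'STZ', offset=10

Answer: 10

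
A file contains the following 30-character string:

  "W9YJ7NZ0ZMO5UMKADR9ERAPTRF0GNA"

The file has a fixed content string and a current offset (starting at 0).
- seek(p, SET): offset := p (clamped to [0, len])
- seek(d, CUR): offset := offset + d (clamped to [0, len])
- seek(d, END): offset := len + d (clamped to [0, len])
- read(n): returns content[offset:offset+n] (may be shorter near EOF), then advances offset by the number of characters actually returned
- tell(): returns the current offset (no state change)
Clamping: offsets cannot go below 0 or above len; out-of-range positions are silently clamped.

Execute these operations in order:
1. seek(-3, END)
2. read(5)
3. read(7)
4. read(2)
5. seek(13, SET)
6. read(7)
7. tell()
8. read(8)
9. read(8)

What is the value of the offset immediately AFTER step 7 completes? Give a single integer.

Answer: 20

Derivation:
After 1 (seek(-3, END)): offset=27
After 2 (read(5)): returned 'GNA', offset=30
After 3 (read(7)): returned '', offset=30
After 4 (read(2)): returned '', offset=30
After 5 (seek(13, SET)): offset=13
After 6 (read(7)): returned 'MKADR9E', offset=20
After 7 (tell()): offset=20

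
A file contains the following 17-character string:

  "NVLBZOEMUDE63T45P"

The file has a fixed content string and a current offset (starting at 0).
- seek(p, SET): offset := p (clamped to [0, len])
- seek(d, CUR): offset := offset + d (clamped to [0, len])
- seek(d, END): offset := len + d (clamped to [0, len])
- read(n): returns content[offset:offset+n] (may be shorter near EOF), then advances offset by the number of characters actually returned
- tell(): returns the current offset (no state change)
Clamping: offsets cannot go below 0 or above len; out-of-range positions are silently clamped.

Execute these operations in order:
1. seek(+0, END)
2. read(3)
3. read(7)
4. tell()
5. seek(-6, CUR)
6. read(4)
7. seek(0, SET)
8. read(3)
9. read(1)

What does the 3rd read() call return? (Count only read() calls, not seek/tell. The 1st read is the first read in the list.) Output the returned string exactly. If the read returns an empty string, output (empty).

Answer: 63T4

Derivation:
After 1 (seek(+0, END)): offset=17
After 2 (read(3)): returned '', offset=17
After 3 (read(7)): returned '', offset=17
After 4 (tell()): offset=17
After 5 (seek(-6, CUR)): offset=11
After 6 (read(4)): returned '63T4', offset=15
After 7 (seek(0, SET)): offset=0
After 8 (read(3)): returned 'NVL', offset=3
After 9 (read(1)): returned 'B', offset=4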